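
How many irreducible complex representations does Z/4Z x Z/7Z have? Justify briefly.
28

The number of irreducible complex representations of a finite group equals its number of conjugacy classes. Z/4Z x Z/7Z is abelian of order 28, so every element is its own conjugacy class: 28 classes, so Z/4Z x Z/7Z (order 28) has exactly 28 irreducible complex representations.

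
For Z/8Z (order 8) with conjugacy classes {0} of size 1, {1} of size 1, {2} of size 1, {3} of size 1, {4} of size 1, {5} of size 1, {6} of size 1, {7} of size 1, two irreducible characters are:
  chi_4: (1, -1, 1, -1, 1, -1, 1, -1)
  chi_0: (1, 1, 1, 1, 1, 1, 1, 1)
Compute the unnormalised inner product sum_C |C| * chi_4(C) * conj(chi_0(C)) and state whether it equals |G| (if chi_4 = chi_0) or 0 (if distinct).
Sum = 0; so <chi_4, chi_0> = 0 (distinct irreducibles are orthogonal).

Reasoning: Compute term by term over conjugacy classes (|C| * chi_4(C) * conj(chi_0(C))):
  1*(1)*conj(1) + 1*(-1)*conj(1) + 1*(1)*conj(1) + 1*(-1)*conj(1) + 1*(1)*conj(1) + 1*(-1)*conj(1) + 1*(1)*conj(1) + 1*(-1)*conj(1)
  = (1) + (-1) + (1) + (-1) + (1) + (-1) + (1) + (-1)
  = 0.
(Exp terms are combined using exp(i*s)*conj(exp(i*t)) = exp(i*(s-t)), and sums of them are collapsed using the identity that for every m > 1 the m distinct m-th roots of unity sum to 0, e.g. 1 + exp(2*I*pi/3) + exp(-2*I*pi/3) = 0.)
Dividing by |G| = 8 gives 0/8 = 0, matching the row-orthogonality relation <chi_4, chi_0> = [chi_4 = chi_0].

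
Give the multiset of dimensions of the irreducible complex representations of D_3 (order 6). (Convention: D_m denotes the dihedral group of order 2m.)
Dimensions: 1, 1, 2

Solution. There are 3 irreducibles (= number of conjugacy classes). Their dimensions d_i satisfy sum d_i^2 = |G| = 6: 1 + 1 + 4 = 6.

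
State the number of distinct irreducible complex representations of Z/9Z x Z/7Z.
63

Argument: The number of irreducible complex representations of a finite group equals its number of conjugacy classes. Z/9Z x Z/7Z is abelian of order 63, so every element is its own conjugacy class: 63 classes, so Z/9Z x Z/7Z (order 63) has exactly 63 irreducible complex representations.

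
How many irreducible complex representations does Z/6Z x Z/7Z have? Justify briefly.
42

Explanation: The number of irreducible complex representations of a finite group equals its number of conjugacy classes. Z/6Z x Z/7Z is abelian of order 42, so every element is its own conjugacy class: 42 classes, so Z/6Z x Z/7Z (order 42) has exactly 42 irreducible complex representations.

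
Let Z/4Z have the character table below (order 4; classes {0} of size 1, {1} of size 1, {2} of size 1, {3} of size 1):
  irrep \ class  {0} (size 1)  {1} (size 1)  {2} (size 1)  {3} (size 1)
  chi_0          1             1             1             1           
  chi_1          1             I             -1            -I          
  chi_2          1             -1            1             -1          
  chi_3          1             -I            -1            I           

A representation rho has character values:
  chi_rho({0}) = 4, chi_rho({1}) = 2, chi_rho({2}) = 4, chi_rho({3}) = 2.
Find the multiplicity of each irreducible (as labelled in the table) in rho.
Multiplicities: chi_0: 3, chi_1: 0, chi_2: 1, chi_3: 0.

Reasoning: Use <chi_rho, chi> = (1/|G|) sum_C |C| * chi_rho(C) * conj(chi(C)) with |G| = 4 for each irreducible chi in the table:
  <chi_rho, chi_0> = (1/4)[1*(4)*conj(1) + 1*(2)*conj(1) + 1*(4)*conj(1) + 1*(2)*conj(1)]
      = (1/4)[(4) + (2) + (4) + (2)] = 12/4 = 3
  <chi_rho, chi_1> = (1/4)[1*(4)*conj(1) + 1*(2)*conj(I) + 1*(4)*conj(-1) + 1*(2)*conj(-I)]
      = (1/4)[(4) + (-2*I) + (-4) + (2*I)] = 0/4 = 0
  <chi_rho, chi_2> = (1/4)[1*(4)*conj(1) + 1*(2)*conj(-1) + 1*(4)*conj(1) + 1*(2)*conj(-1)]
      = (1/4)[(4) + (-2) + (4) + (-2)] = 4/4 = 1
  <chi_rho, chi_3> = (1/4)[1*(4)*conj(1) + 1*(2)*conj(-I) + 1*(4)*conj(-1) + 1*(2)*conj(I)]
      = (1/4)[(4) + (2*I) + (-4) + (-2*I)] = 0/4 = 0
(Exp terms are combined using exp(i*s)*conj(exp(i*t)) = exp(i*(s-t)), and sums of them are collapsed using the identity that for every m > 1 the m distinct m-th roots of unity sum to 0, e.g. 1 + exp(2*I*pi/3) + exp(-2*I*pi/3) = 0.)
Dimension check: dim(rho) = sum (mult * dim) = 3*1 + 0*1 + 1*1 + 0*1 = 4 = chi_rho(e) = 4.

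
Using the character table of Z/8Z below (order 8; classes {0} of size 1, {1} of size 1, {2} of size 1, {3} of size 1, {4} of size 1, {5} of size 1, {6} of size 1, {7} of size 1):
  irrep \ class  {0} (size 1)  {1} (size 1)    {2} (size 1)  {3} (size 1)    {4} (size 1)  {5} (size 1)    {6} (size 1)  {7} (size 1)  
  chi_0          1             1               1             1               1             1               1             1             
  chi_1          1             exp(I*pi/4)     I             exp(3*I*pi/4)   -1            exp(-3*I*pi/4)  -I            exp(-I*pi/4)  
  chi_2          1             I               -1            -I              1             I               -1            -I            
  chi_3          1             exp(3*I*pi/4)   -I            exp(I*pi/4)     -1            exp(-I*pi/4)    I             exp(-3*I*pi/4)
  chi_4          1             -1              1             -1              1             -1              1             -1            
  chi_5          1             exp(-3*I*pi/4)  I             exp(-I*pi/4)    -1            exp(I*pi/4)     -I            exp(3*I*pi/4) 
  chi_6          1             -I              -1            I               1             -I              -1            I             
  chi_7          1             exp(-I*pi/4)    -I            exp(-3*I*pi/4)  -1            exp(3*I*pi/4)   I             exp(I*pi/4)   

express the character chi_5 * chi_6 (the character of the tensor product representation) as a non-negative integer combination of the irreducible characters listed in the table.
chi_5 tensor chi_6 = chi_3 (all other irreducibles have multiplicity 0).

Details: The character of a tensor product is the pointwise product (chi_5 * chi_6)(C) = chi_5(C) * chi_6(C):
  {0}: (1)*(1), {1}: (exp(-3*I*pi/4))*(-I), {2}: (I)*(-1), {3}: (exp(-I*pi/4))*(I), {4}: (-1)*(1), {5}: (exp(I*pi/4))*(-I), {6}: (-I)*(-1), {7}: (exp(3*I*pi/4))*(I)
so (chi_5 * chi_6) takes values
  {0} -> 1, {1} -> -exp(-I*pi/4), {2} -> -I, {3} -> exp(I*pi/4), {4} -> -1, {5} -> -exp(3*I*pi/4), {6} -> I, {7} -> exp(-3*I*pi/4).
Now take the inner product of this character with each irreducible chi from the table, <chi_5*chi_6, chi> = (1/8) sum_C |C| (chi_5*chi_6)(C) conj(chi(C)):
  <chi_5*chi_6, chi_0> = (1/8)[1*(1)*conj(1) + 1*(-exp(-I*pi/4))*conj(1) + 1*(-I)*conj(1) + 1*(exp(I*pi/4))*conj(1) + 1*(-1)*conj(1) + 1*(-exp(3*I*pi/4))*conj(1) + 1*(I)*conj(1) + 1*(exp(-3*I*pi/4))*conj(1)]
      = (1/8)[(1) + (-exp(-I*pi/4)) + (-I) + (exp(I*pi/4)) + (-1) + (-exp(3*I*pi/4)) + (I) + (exp(-3*I*pi/4))] = 0/8 = 0
  <chi_5*chi_6, chi_1> = (1/8)[1*(1)*conj(1) + 1*(-exp(-I*pi/4))*conj(exp(I*pi/4)) + 1*(-I)*conj(I) + 1*(exp(I*pi/4))*conj(exp(3*I*pi/4)) + 1*(-1)*conj(-1) + 1*(-exp(3*I*pi/4))*conj(exp(-3*I*pi/4)) + 1*(I)*conj(-I) + 1*(exp(-3*I*pi/4))*conj(exp(-I*pi/4))]
      = (1/8)[(1) + (I) + (-1) + (-I) + (1) + (I) + (-1) + (-I)] = 0/8 = 0
  <chi_5*chi_6, chi_2> = (1/8)[1*(1)*conj(1) + 1*(-exp(-I*pi/4))*conj(I) + 1*(-I)*conj(-1) + 1*(exp(I*pi/4))*conj(-I) + 1*(-1)*conj(1) + 1*(-exp(3*I*pi/4))*conj(I) + 1*(I)*conj(-1) + 1*(exp(-3*I*pi/4))*conj(-I)]
      = (1/8)[(1) + (exp(I*pi/4)) + (I) + (exp(3*I*pi/4)) + (-1) + (exp(-3*I*pi/4)) + (-I) + (exp(-I*pi/4))] = 0/8 = 0
  <chi_5*chi_6, chi_3> = (1/8)[1*(1)*conj(1) + 1*(-exp(-I*pi/4))*conj(exp(3*I*pi/4)) + 1*(-I)*conj(-I) + 1*(exp(I*pi/4))*conj(exp(I*pi/4)) + 1*(-1)*conj(-1) + 1*(-exp(3*I*pi/4))*conj(exp(-I*pi/4)) + 1*(I)*conj(I) + 1*(exp(-3*I*pi/4))*conj(exp(-3*I*pi/4))]
      = (1/8)[(1) + (1) + (1) + (1) + (1) + (1) + (1) + (1)] = 8/8 = 1
  <chi_5*chi_6, chi_4> = (1/8)[1*(1)*conj(1) + 1*(-exp(-I*pi/4))*conj(-1) + 1*(-I)*conj(1) + 1*(exp(I*pi/4))*conj(-1) + 1*(-1)*conj(1) + 1*(-exp(3*I*pi/4))*conj(-1) + 1*(I)*conj(1) + 1*(exp(-3*I*pi/4))*conj(-1)]
      = (1/8)[(1) + (exp(-I*pi/4)) + (-I) + (-exp(I*pi/4)) + (-1) + (exp(3*I*pi/4)) + (I) + (-exp(-3*I*pi/4))] = 0/8 = 0
  <chi_5*chi_6, chi_5> = (1/8)[1*(1)*conj(1) + 1*(-exp(-I*pi/4))*conj(exp(-3*I*pi/4)) + 1*(-I)*conj(I) + 1*(exp(I*pi/4))*conj(exp(-I*pi/4)) + 1*(-1)*conj(-1) + 1*(-exp(3*I*pi/4))*conj(exp(I*pi/4)) + 1*(I)*conj(-I) + 1*(exp(-3*I*pi/4))*conj(exp(3*I*pi/4))]
      = (1/8)[(1) + (-I) + (-1) + (I) + (1) + (-I) + (-1) + (I)] = 0/8 = 0
  <chi_5*chi_6, chi_6> = (1/8)[1*(1)*conj(1) + 1*(-exp(-I*pi/4))*conj(-I) + 1*(-I)*conj(-1) + 1*(exp(I*pi/4))*conj(I) + 1*(-1)*conj(1) + 1*(-exp(3*I*pi/4))*conj(-I) + 1*(I)*conj(-1) + 1*(exp(-3*I*pi/4))*conj(I)]
      = (1/8)[(1) + (-exp(I*pi/4)) + (I) + (-exp(3*I*pi/4)) + (-1) + (-exp(-3*I*pi/4)) + (-I) + (-exp(-I*pi/4))] = 0/8 = 0
  <chi_5*chi_6, chi_7> = (1/8)[1*(1)*conj(1) + 1*(-exp(-I*pi/4))*conj(exp(-I*pi/4)) + 1*(-I)*conj(-I) + 1*(exp(I*pi/4))*conj(exp(-3*I*pi/4)) + 1*(-1)*conj(-1) + 1*(-exp(3*I*pi/4))*conj(exp(3*I*pi/4)) + 1*(I)*conj(I) + 1*(exp(-3*I*pi/4))*conj(exp(I*pi/4))]
      = (1/8)[(1) + (-1) + (1) + (-1) + (1) + (-1) + (1) + (-1)] = 0/8 = 0
(Exp terms are combined using exp(i*s)*conj(exp(i*t)) = exp(i*(s-t)), and sums of them are collapsed using the identity that for every m > 1 the m distinct m-th roots of unity sum to 0, e.g. 1 + exp(2*I*pi/3) + exp(-2*I*pi/3) = 0.)
Hence the multiplicities are chi_3: 1. Dimension check: dim(chi_5)*dim(chi_6) = 1*1 = 1 and sum (mult * dim) = 1*1 = 1.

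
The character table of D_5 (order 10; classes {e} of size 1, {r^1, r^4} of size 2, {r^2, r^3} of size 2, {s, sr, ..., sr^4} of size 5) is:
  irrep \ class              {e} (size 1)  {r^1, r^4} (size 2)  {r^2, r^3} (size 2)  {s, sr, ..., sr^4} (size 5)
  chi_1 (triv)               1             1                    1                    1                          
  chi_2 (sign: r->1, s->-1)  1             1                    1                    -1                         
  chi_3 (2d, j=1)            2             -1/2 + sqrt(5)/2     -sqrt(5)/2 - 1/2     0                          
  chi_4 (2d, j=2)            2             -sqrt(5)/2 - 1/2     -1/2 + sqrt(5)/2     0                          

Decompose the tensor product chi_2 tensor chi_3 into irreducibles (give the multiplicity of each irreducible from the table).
chi_2 tensor chi_3 = chi_3 (all other irreducibles have multiplicity 0).

Derivation: The character of a tensor product is the pointwise product (chi_2 * chi_3)(C) = chi_2(C) * chi_3(C):
  {e}: (1)*(2), {r^1, r^4}: (1)*(-1/2 + sqrt(5)/2), {r^2, r^3}: (1)*(-sqrt(5)/2 - 1/2), {s, sr, ..., sr^4}: (-1)*(0)
so (chi_2 * chi_3) takes values
  {e} -> 2, {r^1, r^4} -> -1/2 + sqrt(5)/2, {r^2, r^3} -> -sqrt(5)/2 - 1/2, {s, sr, ..., sr^4} -> 0.
Now take the inner product of this character with each irreducible chi from the table, <chi_2*chi_3, chi> = (1/10) sum_C |C| (chi_2*chi_3)(C) conj(chi(C)):
  <chi_2*chi_3, chi_1> = (1/10)[1*(2)*conj(1) + 2*(-1/2 + sqrt(5)/2)*conj(1) + 2*(-sqrt(5)/2 - 1/2)*conj(1) + 5*(0)*conj(1)]
      = (1/10)[(2) + (-1 + sqrt(5)) + (-sqrt(5) - 1) + (0)] = 0/10 = 0
  <chi_2*chi_3, chi_2> = (1/10)[1*(2)*conj(1) + 2*(-1/2 + sqrt(5)/2)*conj(1) + 2*(-sqrt(5)/2 - 1/2)*conj(1) + 5*(0)*conj(-1)]
      = (1/10)[(2) + (-1 + sqrt(5)) + (-sqrt(5) - 1) + (0)] = 0/10 = 0
  <chi_2*chi_3, chi_3> = (1/10)[1*(2)*conj(2) + 2*(-1/2 + sqrt(5)/2)*conj(-1/2 + sqrt(5)/2) + 2*(-sqrt(5)/2 - 1/2)*conj(-sqrt(5)/2 - 1/2) + 5*(0)*conj(0)]
      = (1/10)[(4) + (3 - sqrt(5)) + (sqrt(5) + 3) + (0)] = 10/10 = 1
  <chi_2*chi_3, chi_4> = (1/10)[1*(2)*conj(2) + 2*(-1/2 + sqrt(5)/2)*conj(-sqrt(5)/2 - 1/2) + 2*(-sqrt(5)/2 - 1/2)*conj(-1/2 + sqrt(5)/2) + 5*(0)*conj(0)]
      = (1/10)[(4) + (-2) + (-2) + (0)] = 0/10 = 0
Hence the multiplicities are chi_3: 1. Dimension check: dim(chi_2)*dim(chi_3) = 1*2 = 2 and sum (mult * dim) = 1*2 = 2.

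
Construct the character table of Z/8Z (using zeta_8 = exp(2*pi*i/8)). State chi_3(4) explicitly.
Character table of Z/8Z (irreps indexed chi_0,...,chi_7 with chi_k(m) = zeta_8^(k*m), zeta_8 = exp(2*pi*i/8)):
  irrep \ class  {0} (size 1)  {1} (size 1)    {2} (size 1)  {3} (size 1)    {4} (size 1)  {5} (size 1)    {6} (size 1)  {7} (size 1)  
  chi_0          1             1               1             1               1             1               1             1             
  chi_1          1             exp(I*pi/4)     I             exp(3*I*pi/4)   -1            exp(-3*I*pi/4)  -I            exp(-I*pi/4)  
  chi_2          1             I               -1            -I              1             I               -1            -I            
  chi_3          1             exp(3*I*pi/4)   -I            exp(I*pi/4)     -1            exp(-I*pi/4)    I             exp(-3*I*pi/4)
  chi_4          1             -1              1             -1              1             -1              1             -1            
  chi_5          1             exp(-3*I*pi/4)  I             exp(-I*pi/4)    -1            exp(I*pi/4)     -I            exp(3*I*pi/4) 
  chi_6          1             -I              -1            I               1             -I              -1            I             
  chi_7          1             exp(-I*pi/4)    -I            exp(-3*I*pi/4)  -1            exp(3*I*pi/4)   I             exp(I*pi/4)   

Spot check: chi_3(4) = zeta_8^(3*4) = zeta_8^12 = -1.

Reasoning: Z/8Z is abelian, so all 8 irreducible complex representations are 1-dimensional. They are given by chi_k(m) = zeta_8^(k*m) for k = 0,...,7. Row orthogonality: sum_m chi_k(m) conj(chi_l(m)) = 8 * [k = l].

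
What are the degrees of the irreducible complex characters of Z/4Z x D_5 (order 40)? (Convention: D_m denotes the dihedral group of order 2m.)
Dimensions: 1, 1, 1, 1, 1, 1, 1, 1, 2, 2, 2, 2, 2, 2, 2, 2

Why: There are 16 irreducibles (= number of conjugacy classes). Their dimensions d_i satisfy sum d_i^2 = |G| = 40: 1 + 1 + 1 + 1 + 1 + 1 + 1 + 1 + 4 + 4 + 4 + 4 + 4 + 4 + 4 + 4 = 40. (For the product with Z/4Z: each of the 4 1-dim characters of Z/4Z tensors with each irrep of D_5, giving 4 copies of each D_5-dimension.)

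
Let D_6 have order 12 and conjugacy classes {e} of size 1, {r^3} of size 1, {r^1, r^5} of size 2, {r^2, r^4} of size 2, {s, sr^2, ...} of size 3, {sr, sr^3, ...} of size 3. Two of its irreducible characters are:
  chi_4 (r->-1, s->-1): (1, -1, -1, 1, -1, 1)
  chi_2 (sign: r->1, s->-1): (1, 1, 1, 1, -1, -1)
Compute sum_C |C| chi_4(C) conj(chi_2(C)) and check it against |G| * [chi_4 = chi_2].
Sum = 0; so <chi_4, chi_2> = 0 (distinct irreducibles are orthogonal).

Argument: Compute term by term over conjugacy classes (|C| * chi_4(C) * conj(chi_2(C))):
  1*(1)*conj(1) + 1*(-1)*conj(1) + 2*(-1)*conj(1) + 2*(1)*conj(1) + 3*(-1)*conj(-1) + 3*(1)*conj(-1)
  = (1) + (-1) + (-2) + (2) + (3) + (-3)
  = 0.
Dividing by |G| = 12 gives 0/12 = 0, matching the row-orthogonality relation <chi_4, chi_2> = [chi_4 = chi_2].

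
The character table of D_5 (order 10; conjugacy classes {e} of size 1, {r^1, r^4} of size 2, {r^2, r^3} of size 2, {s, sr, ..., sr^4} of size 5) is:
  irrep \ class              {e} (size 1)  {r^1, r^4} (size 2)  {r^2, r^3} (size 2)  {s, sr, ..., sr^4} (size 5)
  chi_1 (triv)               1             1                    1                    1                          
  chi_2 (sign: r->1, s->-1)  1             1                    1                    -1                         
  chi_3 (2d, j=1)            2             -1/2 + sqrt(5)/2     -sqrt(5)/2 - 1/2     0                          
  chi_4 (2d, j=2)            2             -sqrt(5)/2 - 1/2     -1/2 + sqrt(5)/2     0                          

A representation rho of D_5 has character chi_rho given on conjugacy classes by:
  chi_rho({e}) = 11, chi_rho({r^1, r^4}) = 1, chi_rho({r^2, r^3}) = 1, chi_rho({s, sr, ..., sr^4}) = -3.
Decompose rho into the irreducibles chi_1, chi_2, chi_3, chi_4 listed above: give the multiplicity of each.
Multiplicities: chi_1: 0, chi_2: 3, chi_3: 2, chi_4: 2.

Working: Use <chi_rho, chi> = (1/|G|) sum_C |C| * chi_rho(C) * conj(chi(C)) with |G| = 10 for each irreducible chi in the table:
  <chi_rho, chi_1> = (1/10)[1*(11)*conj(1) + 2*(1)*conj(1) + 2*(1)*conj(1) + 5*(-3)*conj(1)]
      = (1/10)[(11) + (2) + (2) + (-15)] = 0/10 = 0
  <chi_rho, chi_2> = (1/10)[1*(11)*conj(1) + 2*(1)*conj(1) + 2*(1)*conj(1) + 5*(-3)*conj(-1)]
      = (1/10)[(11) + (2) + (2) + (15)] = 30/10 = 3
  <chi_rho, chi_3> = (1/10)[1*(11)*conj(2) + 2*(1)*conj(-1/2 + sqrt(5)/2) + 2*(1)*conj(-sqrt(5)/2 - 1/2) + 5*(-3)*conj(0)]
      = (1/10)[(22) + (-1 + sqrt(5)) + (-sqrt(5) - 1) + (0)] = 20/10 = 2
  <chi_rho, chi_4> = (1/10)[1*(11)*conj(2) + 2*(1)*conj(-sqrt(5)/2 - 1/2) + 2*(1)*conj(-1/2 + sqrt(5)/2) + 5*(-3)*conj(0)]
      = (1/10)[(22) + (-sqrt(5) - 1) + (-1 + sqrt(5)) + (0)] = 20/10 = 2
Dimension check: dim(rho) = sum (mult * dim) = 0*1 + 3*1 + 2*2 + 2*2 = 11 = chi_rho(e) = 11.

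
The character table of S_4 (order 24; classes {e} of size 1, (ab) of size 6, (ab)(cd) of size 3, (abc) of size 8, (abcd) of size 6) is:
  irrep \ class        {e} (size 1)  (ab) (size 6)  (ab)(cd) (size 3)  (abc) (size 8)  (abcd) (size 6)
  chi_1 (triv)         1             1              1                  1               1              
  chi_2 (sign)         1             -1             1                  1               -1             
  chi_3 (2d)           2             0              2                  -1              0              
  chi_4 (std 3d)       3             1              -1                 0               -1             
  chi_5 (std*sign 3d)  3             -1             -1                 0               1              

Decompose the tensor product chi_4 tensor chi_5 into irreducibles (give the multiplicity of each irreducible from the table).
chi_4 tensor chi_5 = chi_2 + chi_3 + chi_4 + chi_5 (all other irreducibles have multiplicity 0).

Explanation: The character of a tensor product is the pointwise product (chi_4 * chi_5)(C) = chi_4(C) * chi_5(C):
  {e}: (3)*(3), (ab): (1)*(-1), (ab)(cd): (-1)*(-1), (abc): (0)*(0), (abcd): (-1)*(1)
so (chi_4 * chi_5) takes values
  {e} -> 9, (ab) -> -1, (ab)(cd) -> 1, (abc) -> 0, (abcd) -> -1.
Now take the inner product of this character with each irreducible chi from the table, <chi_4*chi_5, chi> = (1/24) sum_C |C| (chi_4*chi_5)(C) conj(chi(C)):
  <chi_4*chi_5, chi_1> = (1/24)[1*(9)*conj(1) + 6*(-1)*conj(1) + 3*(1)*conj(1) + 8*(0)*conj(1) + 6*(-1)*conj(1)]
      = (1/24)[(9) + (-6) + (3) + (0) + (-6)] = 0/24 = 0
  <chi_4*chi_5, chi_2> = (1/24)[1*(9)*conj(1) + 6*(-1)*conj(-1) + 3*(1)*conj(1) + 8*(0)*conj(1) + 6*(-1)*conj(-1)]
      = (1/24)[(9) + (6) + (3) + (0) + (6)] = 24/24 = 1
  <chi_4*chi_5, chi_3> = (1/24)[1*(9)*conj(2) + 6*(-1)*conj(0) + 3*(1)*conj(2) + 8*(0)*conj(-1) + 6*(-1)*conj(0)]
      = (1/24)[(18) + (0) + (6) + (0) + (0)] = 24/24 = 1
  <chi_4*chi_5, chi_4> = (1/24)[1*(9)*conj(3) + 6*(-1)*conj(1) + 3*(1)*conj(-1) + 8*(0)*conj(0) + 6*(-1)*conj(-1)]
      = (1/24)[(27) + (-6) + (-3) + (0) + (6)] = 24/24 = 1
  <chi_4*chi_5, chi_5> = (1/24)[1*(9)*conj(3) + 6*(-1)*conj(-1) + 3*(1)*conj(-1) + 8*(0)*conj(0) + 6*(-1)*conj(1)]
      = (1/24)[(27) + (6) + (-3) + (0) + (-6)] = 24/24 = 1
Hence the multiplicities are chi_2: 1, chi_3: 1, chi_4: 1, chi_5: 1. Dimension check: dim(chi_4)*dim(chi_5) = 3*3 = 9 and sum (mult * dim) = 1*1 + 1*2 + 1*3 + 1*3 = 9.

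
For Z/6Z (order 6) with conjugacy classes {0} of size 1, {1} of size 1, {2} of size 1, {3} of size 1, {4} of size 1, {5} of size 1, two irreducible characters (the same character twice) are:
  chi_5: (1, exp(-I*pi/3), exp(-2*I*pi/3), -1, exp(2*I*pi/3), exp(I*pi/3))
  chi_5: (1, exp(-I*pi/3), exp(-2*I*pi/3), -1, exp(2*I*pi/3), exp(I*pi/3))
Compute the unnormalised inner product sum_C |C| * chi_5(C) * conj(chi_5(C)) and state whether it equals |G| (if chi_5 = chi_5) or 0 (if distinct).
Sum = 6 = |G| = 6; so <chi_5, chi_5> = 1 (norm-1 confirms irreducibility).

Proof sketch: Compute term by term over conjugacy classes (|C| * chi_5(C) * conj(chi_5(C))):
  1*(1)*conj(1) + 1*(exp(-I*pi/3))*conj(exp(-I*pi/3)) + 1*(exp(-2*I*pi/3))*conj(exp(-2*I*pi/3)) + 1*(-1)*conj(-1) + 1*(exp(2*I*pi/3))*conj(exp(2*I*pi/3)) + 1*(exp(I*pi/3))*conj(exp(I*pi/3))
  = (1) + (1) + (1) + (1) + (1) + (1)
  = 6.
(Exp terms are combined using exp(i*s)*conj(exp(i*t)) = exp(i*(s-t)), and sums of them are collapsed using the identity that for every m > 1 the m distinct m-th roots of unity sum to 0, e.g. 1 + exp(2*I*pi/3) + exp(-2*I*pi/3) = 0.)
Dividing by |G| = 6 gives 6/6 = 1, matching the row-orthogonality relation <chi_5, chi_5> = [chi_5 = chi_5].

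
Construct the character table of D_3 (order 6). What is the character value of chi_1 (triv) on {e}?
Conjugacy classes: {e} of size 1, {r^1, r^2} of size 2, {s, sr, ..., sr^2} of size 3.
Character table:
  irrep \ class              {e} (size 1)  {r^1, r^2} (size 2)  {s, sr, ..., sr^2} (size 3)
  chi_1 (triv)               1             1                    1                          
  chi_2 (sign: r->1, s->-1)  1             1                    -1                         
  chi_3 (2d, j=1)            2             -1                   0                          

Spot check: chi_1 (triv) on {e} = 1.

Reasoning: D_3 has order 2*3 = 6 with 3 conjugacy classes, hence 3 irreducibles. Sum of squared dims 1 + 1 + 4 = 6 = |G|. Linear characters come from the abelianisation; the 2-dimensional irreps have character r^k -> 2*cos(2*pi*j*k/3), reflections -> 0.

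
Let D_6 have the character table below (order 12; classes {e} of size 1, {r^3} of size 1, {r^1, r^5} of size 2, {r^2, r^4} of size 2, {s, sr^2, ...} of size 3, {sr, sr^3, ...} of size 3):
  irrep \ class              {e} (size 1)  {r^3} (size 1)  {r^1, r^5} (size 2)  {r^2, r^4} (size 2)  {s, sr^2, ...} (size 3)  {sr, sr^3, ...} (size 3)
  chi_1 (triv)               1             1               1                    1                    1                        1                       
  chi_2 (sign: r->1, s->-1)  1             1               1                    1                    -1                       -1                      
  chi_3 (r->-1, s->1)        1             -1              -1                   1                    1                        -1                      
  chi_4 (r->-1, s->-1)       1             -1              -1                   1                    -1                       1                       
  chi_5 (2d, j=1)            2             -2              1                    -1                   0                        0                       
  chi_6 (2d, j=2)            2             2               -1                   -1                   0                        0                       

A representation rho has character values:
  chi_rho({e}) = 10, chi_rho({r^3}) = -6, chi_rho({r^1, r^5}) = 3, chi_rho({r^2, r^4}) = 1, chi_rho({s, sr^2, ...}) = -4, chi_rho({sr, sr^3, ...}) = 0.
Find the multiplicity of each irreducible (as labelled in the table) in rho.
Multiplicities: chi_1: 0, chi_2: 2, chi_3: 0, chi_4: 2, chi_5: 3, chi_6: 0.

Why: Use <chi_rho, chi> = (1/|G|) sum_C |C| * chi_rho(C) * conj(chi(C)) with |G| = 12 for each irreducible chi in the table:
  <chi_rho, chi_1> = (1/12)[1*(10)*conj(1) + 1*(-6)*conj(1) + 2*(3)*conj(1) + 2*(1)*conj(1) + 3*(-4)*conj(1) + 3*(0)*conj(1)]
      = (1/12)[(10) + (-6) + (6) + (2) + (-12) + (0)] = 0/12 = 0
  <chi_rho, chi_2> = (1/12)[1*(10)*conj(1) + 1*(-6)*conj(1) + 2*(3)*conj(1) + 2*(1)*conj(1) + 3*(-4)*conj(-1) + 3*(0)*conj(-1)]
      = (1/12)[(10) + (-6) + (6) + (2) + (12) + (0)] = 24/12 = 2
  <chi_rho, chi_3> = (1/12)[1*(10)*conj(1) + 1*(-6)*conj(-1) + 2*(3)*conj(-1) + 2*(1)*conj(1) + 3*(-4)*conj(1) + 3*(0)*conj(-1)]
      = (1/12)[(10) + (6) + (-6) + (2) + (-12) + (0)] = 0/12 = 0
  <chi_rho, chi_4> = (1/12)[1*(10)*conj(1) + 1*(-6)*conj(-1) + 2*(3)*conj(-1) + 2*(1)*conj(1) + 3*(-4)*conj(-1) + 3*(0)*conj(1)]
      = (1/12)[(10) + (6) + (-6) + (2) + (12) + (0)] = 24/12 = 2
  <chi_rho, chi_5> = (1/12)[1*(10)*conj(2) + 1*(-6)*conj(-2) + 2*(3)*conj(1) + 2*(1)*conj(-1) + 3*(-4)*conj(0) + 3*(0)*conj(0)]
      = (1/12)[(20) + (12) + (6) + (-2) + (0) + (0)] = 36/12 = 3
  <chi_rho, chi_6> = (1/12)[1*(10)*conj(2) + 1*(-6)*conj(2) + 2*(3)*conj(-1) + 2*(1)*conj(-1) + 3*(-4)*conj(0) + 3*(0)*conj(0)]
      = (1/12)[(20) + (-12) + (-6) + (-2) + (0) + (0)] = 0/12 = 0
Dimension check: dim(rho) = sum (mult * dim) = 0*1 + 2*1 + 0*1 + 2*1 + 3*2 + 0*2 = 10 = chi_rho(e) = 10.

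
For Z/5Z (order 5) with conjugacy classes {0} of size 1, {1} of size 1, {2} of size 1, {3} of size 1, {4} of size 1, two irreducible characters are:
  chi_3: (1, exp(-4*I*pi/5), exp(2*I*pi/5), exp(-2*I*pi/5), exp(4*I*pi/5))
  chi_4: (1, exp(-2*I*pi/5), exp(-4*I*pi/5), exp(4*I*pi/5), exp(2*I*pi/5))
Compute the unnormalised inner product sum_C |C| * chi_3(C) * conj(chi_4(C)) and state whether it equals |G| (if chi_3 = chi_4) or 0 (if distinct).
Sum = 0; so <chi_3, chi_4> = 0 (distinct irreducibles are orthogonal).

Details: Compute term by term over conjugacy classes (|C| * chi_3(C) * conj(chi_4(C))):
  1*(1)*conj(1) + 1*(exp(-4*I*pi/5))*conj(exp(-2*I*pi/5)) + 1*(exp(2*I*pi/5))*conj(exp(-4*I*pi/5)) + 1*(exp(-2*I*pi/5))*conj(exp(4*I*pi/5)) + 1*(exp(4*I*pi/5))*conj(exp(2*I*pi/5))
  = (1) + (exp(-2*I*pi/5)) + (exp(-4*I*pi/5)) + (exp(4*I*pi/5)) + (exp(2*I*pi/5))
  = 0.
(Exp terms are combined using exp(i*s)*conj(exp(i*t)) = exp(i*(s-t)), and sums of them are collapsed using the identity that for every m > 1 the m distinct m-th roots of unity sum to 0, e.g. 1 + exp(2*I*pi/3) + exp(-2*I*pi/3) = 0.)
Dividing by |G| = 5 gives 0/5 = 0, matching the row-orthogonality relation <chi_3, chi_4> = [chi_3 = chi_4].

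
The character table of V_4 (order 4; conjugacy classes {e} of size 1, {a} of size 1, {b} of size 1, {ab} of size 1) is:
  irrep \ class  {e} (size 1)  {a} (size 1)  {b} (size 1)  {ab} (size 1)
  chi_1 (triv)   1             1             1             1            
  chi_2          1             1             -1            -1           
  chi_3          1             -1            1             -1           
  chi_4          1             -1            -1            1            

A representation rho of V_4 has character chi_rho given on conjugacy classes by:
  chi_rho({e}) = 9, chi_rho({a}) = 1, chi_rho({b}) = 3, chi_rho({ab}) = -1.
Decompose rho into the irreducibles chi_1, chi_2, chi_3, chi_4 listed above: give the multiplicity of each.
Multiplicities: chi_1: 3, chi_2: 2, chi_3: 3, chi_4: 1.

Derivation: Use <chi_rho, chi> = (1/|G|) sum_C |C| * chi_rho(C) * conj(chi(C)) with |G| = 4 for each irreducible chi in the table:
  <chi_rho, chi_1> = (1/4)[1*(9)*conj(1) + 1*(1)*conj(1) + 1*(3)*conj(1) + 1*(-1)*conj(1)]
      = (1/4)[(9) + (1) + (3) + (-1)] = 12/4 = 3
  <chi_rho, chi_2> = (1/4)[1*(9)*conj(1) + 1*(1)*conj(1) + 1*(3)*conj(-1) + 1*(-1)*conj(-1)]
      = (1/4)[(9) + (1) + (-3) + (1)] = 8/4 = 2
  <chi_rho, chi_3> = (1/4)[1*(9)*conj(1) + 1*(1)*conj(-1) + 1*(3)*conj(1) + 1*(-1)*conj(-1)]
      = (1/4)[(9) + (-1) + (3) + (1)] = 12/4 = 3
  <chi_rho, chi_4> = (1/4)[1*(9)*conj(1) + 1*(1)*conj(-1) + 1*(3)*conj(-1) + 1*(-1)*conj(1)]
      = (1/4)[(9) + (-1) + (-3) + (-1)] = 4/4 = 1
Dimension check: dim(rho) = sum (mult * dim) = 3*1 + 2*1 + 3*1 + 1*1 = 9 = chi_rho(e) = 9.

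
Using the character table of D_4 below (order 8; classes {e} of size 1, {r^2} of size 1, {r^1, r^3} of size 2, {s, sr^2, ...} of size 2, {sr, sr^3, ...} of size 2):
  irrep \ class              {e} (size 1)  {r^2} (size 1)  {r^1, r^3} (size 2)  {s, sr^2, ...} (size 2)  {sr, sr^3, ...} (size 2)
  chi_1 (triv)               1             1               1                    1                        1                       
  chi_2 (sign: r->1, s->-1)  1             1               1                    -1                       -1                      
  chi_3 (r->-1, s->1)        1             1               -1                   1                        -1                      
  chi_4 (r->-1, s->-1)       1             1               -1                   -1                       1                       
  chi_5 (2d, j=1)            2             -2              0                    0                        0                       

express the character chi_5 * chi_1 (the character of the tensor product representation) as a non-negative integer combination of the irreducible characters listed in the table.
chi_5 tensor chi_1 = chi_5 (all other irreducibles have multiplicity 0).

Working: The character of a tensor product is the pointwise product (chi_5 * chi_1)(C) = chi_5(C) * chi_1(C):
  {e}: (2)*(1), {r^2}: (-2)*(1), {r^1, r^3}: (0)*(1), {s, sr^2, ...}: (0)*(1), {sr, sr^3, ...}: (0)*(1)
so (chi_5 * chi_1) takes values
  {e} -> 2, {r^2} -> -2, {r^1, r^3} -> 0, {s, sr^2, ...} -> 0, {sr, sr^3, ...} -> 0.
Now take the inner product of this character with each irreducible chi from the table, <chi_5*chi_1, chi> = (1/8) sum_C |C| (chi_5*chi_1)(C) conj(chi(C)):
  <chi_5*chi_1, chi_1> = (1/8)[1*(2)*conj(1) + 1*(-2)*conj(1) + 2*(0)*conj(1) + 2*(0)*conj(1) + 2*(0)*conj(1)]
      = (1/8)[(2) + (-2) + (0) + (0) + (0)] = 0/8 = 0
  <chi_5*chi_1, chi_2> = (1/8)[1*(2)*conj(1) + 1*(-2)*conj(1) + 2*(0)*conj(1) + 2*(0)*conj(-1) + 2*(0)*conj(-1)]
      = (1/8)[(2) + (-2) + (0) + (0) + (0)] = 0/8 = 0
  <chi_5*chi_1, chi_3> = (1/8)[1*(2)*conj(1) + 1*(-2)*conj(1) + 2*(0)*conj(-1) + 2*(0)*conj(1) + 2*(0)*conj(-1)]
      = (1/8)[(2) + (-2) + (0) + (0) + (0)] = 0/8 = 0
  <chi_5*chi_1, chi_4> = (1/8)[1*(2)*conj(1) + 1*(-2)*conj(1) + 2*(0)*conj(-1) + 2*(0)*conj(-1) + 2*(0)*conj(1)]
      = (1/8)[(2) + (-2) + (0) + (0) + (0)] = 0/8 = 0
  <chi_5*chi_1, chi_5> = (1/8)[1*(2)*conj(2) + 1*(-2)*conj(-2) + 2*(0)*conj(0) + 2*(0)*conj(0) + 2*(0)*conj(0)]
      = (1/8)[(4) + (4) + (0) + (0) + (0)] = 8/8 = 1
Hence the multiplicities are chi_5: 1. Dimension check: dim(chi_5)*dim(chi_1) = 2*1 = 2 and sum (mult * dim) = 1*2 = 2.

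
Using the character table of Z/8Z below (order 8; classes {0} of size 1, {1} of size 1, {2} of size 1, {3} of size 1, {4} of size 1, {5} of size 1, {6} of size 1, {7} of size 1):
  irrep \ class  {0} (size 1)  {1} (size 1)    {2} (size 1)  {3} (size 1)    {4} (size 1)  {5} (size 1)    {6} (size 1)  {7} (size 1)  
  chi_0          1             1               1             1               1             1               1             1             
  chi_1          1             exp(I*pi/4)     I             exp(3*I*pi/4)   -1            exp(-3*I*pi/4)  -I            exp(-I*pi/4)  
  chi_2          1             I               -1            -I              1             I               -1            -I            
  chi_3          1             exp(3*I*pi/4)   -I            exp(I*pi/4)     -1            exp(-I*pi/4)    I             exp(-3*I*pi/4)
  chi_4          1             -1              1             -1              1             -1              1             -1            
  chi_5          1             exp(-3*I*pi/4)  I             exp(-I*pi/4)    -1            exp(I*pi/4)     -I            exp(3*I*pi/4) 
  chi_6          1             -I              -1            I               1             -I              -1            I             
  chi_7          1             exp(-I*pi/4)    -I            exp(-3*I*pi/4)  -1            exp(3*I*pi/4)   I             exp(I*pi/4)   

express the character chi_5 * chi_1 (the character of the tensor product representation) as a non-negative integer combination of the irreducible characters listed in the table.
chi_5 tensor chi_1 = chi_6 (all other irreducibles have multiplicity 0).

The character of a tensor product is the pointwise product (chi_5 * chi_1)(C) = chi_5(C) * chi_1(C):
  {0}: (1)*(1), {1}: (exp(-3*I*pi/4))*(exp(I*pi/4)), {2}: (I)*(I), {3}: (exp(-I*pi/4))*(exp(3*I*pi/4)), {4}: (-1)*(-1), {5}: (exp(I*pi/4))*(exp(-3*I*pi/4)), {6}: (-I)*(-I), {7}: (exp(3*I*pi/4))*(exp(-I*pi/4))
so (chi_5 * chi_1) takes values
  {0} -> 1, {1} -> -I, {2} -> -1, {3} -> I, {4} -> 1, {5} -> -I, {6} -> -1, {7} -> I.
Now take the inner product of this character with each irreducible chi from the table, <chi_5*chi_1, chi> = (1/8) sum_C |C| (chi_5*chi_1)(C) conj(chi(C)):
  <chi_5*chi_1, chi_0> = (1/8)[1*(1)*conj(1) + 1*(-I)*conj(1) + 1*(-1)*conj(1) + 1*(I)*conj(1) + 1*(1)*conj(1) + 1*(-I)*conj(1) + 1*(-1)*conj(1) + 1*(I)*conj(1)]
      = (1/8)[(1) + (-I) + (-1) + (I) + (1) + (-I) + (-1) + (I)] = 0/8 = 0
  <chi_5*chi_1, chi_1> = (1/8)[1*(1)*conj(1) + 1*(-I)*conj(exp(I*pi/4)) + 1*(-1)*conj(I) + 1*(I)*conj(exp(3*I*pi/4)) + 1*(1)*conj(-1) + 1*(-I)*conj(exp(-3*I*pi/4)) + 1*(-1)*conj(-I) + 1*(I)*conj(exp(-I*pi/4))]
      = (1/8)[(1) + (-exp(I*pi/4)) + (I) + (exp(-I*pi/4)) + (-1) + (-exp(-3*I*pi/4)) + (-I) + (exp(3*I*pi/4))] = 0/8 = 0
  <chi_5*chi_1, chi_2> = (1/8)[1*(1)*conj(1) + 1*(-I)*conj(I) + 1*(-1)*conj(-1) + 1*(I)*conj(-I) + 1*(1)*conj(1) + 1*(-I)*conj(I) + 1*(-1)*conj(-1) + 1*(I)*conj(-I)]
      = (1/8)[(1) + (-1) + (1) + (-1) + (1) + (-1) + (1) + (-1)] = 0/8 = 0
  <chi_5*chi_1, chi_3> = (1/8)[1*(1)*conj(1) + 1*(-I)*conj(exp(3*I*pi/4)) + 1*(-1)*conj(-I) + 1*(I)*conj(exp(I*pi/4)) + 1*(1)*conj(-1) + 1*(-I)*conj(exp(-I*pi/4)) + 1*(-1)*conj(I) + 1*(I)*conj(exp(-3*I*pi/4))]
      = (1/8)[(1) + (-exp(-I*pi/4)) + (-I) + (exp(I*pi/4)) + (-1) + (-exp(3*I*pi/4)) + (I) + (exp(-3*I*pi/4))] = 0/8 = 0
  <chi_5*chi_1, chi_4> = (1/8)[1*(1)*conj(1) + 1*(-I)*conj(-1) + 1*(-1)*conj(1) + 1*(I)*conj(-1) + 1*(1)*conj(1) + 1*(-I)*conj(-1) + 1*(-1)*conj(1) + 1*(I)*conj(-1)]
      = (1/8)[(1) + (I) + (-1) + (-I) + (1) + (I) + (-1) + (-I)] = 0/8 = 0
  <chi_5*chi_1, chi_5> = (1/8)[1*(1)*conj(1) + 1*(-I)*conj(exp(-3*I*pi/4)) + 1*(-1)*conj(I) + 1*(I)*conj(exp(-I*pi/4)) + 1*(1)*conj(-1) + 1*(-I)*conj(exp(I*pi/4)) + 1*(-1)*conj(-I) + 1*(I)*conj(exp(3*I*pi/4))]
      = (1/8)[(1) + (-exp(-3*I*pi/4)) + (I) + (exp(3*I*pi/4)) + (-1) + (-exp(I*pi/4)) + (-I) + (exp(-I*pi/4))] = 0/8 = 0
  <chi_5*chi_1, chi_6> = (1/8)[1*(1)*conj(1) + 1*(-I)*conj(-I) + 1*(-1)*conj(-1) + 1*(I)*conj(I) + 1*(1)*conj(1) + 1*(-I)*conj(-I) + 1*(-1)*conj(-1) + 1*(I)*conj(I)]
      = (1/8)[(1) + (1) + (1) + (1) + (1) + (1) + (1) + (1)] = 8/8 = 1
  <chi_5*chi_1, chi_7> = (1/8)[1*(1)*conj(1) + 1*(-I)*conj(exp(-I*pi/4)) + 1*(-1)*conj(-I) + 1*(I)*conj(exp(-3*I*pi/4)) + 1*(1)*conj(-1) + 1*(-I)*conj(exp(3*I*pi/4)) + 1*(-1)*conj(I) + 1*(I)*conj(exp(I*pi/4))]
      = (1/8)[(1) + (-exp(3*I*pi/4)) + (-I) + (exp(-3*I*pi/4)) + (-1) + (-exp(-I*pi/4)) + (I) + (exp(I*pi/4))] = 0/8 = 0
(Exp terms are combined using exp(i*s)*conj(exp(i*t)) = exp(i*(s-t)), and sums of them are collapsed using the identity that for every m > 1 the m distinct m-th roots of unity sum to 0, e.g. 1 + exp(2*I*pi/3) + exp(-2*I*pi/3) = 0.)
Hence the multiplicities are chi_6: 1. Dimension check: dim(chi_5)*dim(chi_1) = 1*1 = 1 and sum (mult * dim) = 1*1 = 1.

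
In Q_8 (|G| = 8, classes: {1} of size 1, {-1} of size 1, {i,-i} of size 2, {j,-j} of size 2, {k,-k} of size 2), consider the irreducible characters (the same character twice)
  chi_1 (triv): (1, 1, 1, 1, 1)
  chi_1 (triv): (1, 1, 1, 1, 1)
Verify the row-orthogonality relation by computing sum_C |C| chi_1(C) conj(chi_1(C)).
Sum = 8 = |G| = 8; so <chi_1, chi_1> = 1 (norm-1 confirms irreducibility).

Argument: Compute term by term over conjugacy classes (|C| * chi_1(C) * conj(chi_1(C))):
  1*(1)*conj(1) + 1*(1)*conj(1) + 2*(1)*conj(1) + 2*(1)*conj(1) + 2*(1)*conj(1)
  = (1) + (1) + (2) + (2) + (2)
  = 8.
Dividing by |G| = 8 gives 8/8 = 1, matching the row-orthogonality relation <chi_1, chi_1> = [chi_1 = chi_1].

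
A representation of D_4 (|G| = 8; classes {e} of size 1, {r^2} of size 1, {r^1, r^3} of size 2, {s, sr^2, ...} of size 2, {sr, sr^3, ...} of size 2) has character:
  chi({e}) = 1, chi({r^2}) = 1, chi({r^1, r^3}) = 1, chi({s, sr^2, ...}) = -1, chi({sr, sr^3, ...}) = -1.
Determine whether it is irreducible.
Irreducible: <chi, chi> = 1.

Justification: <chi, chi> = (1/|G|) sum_C |C| * |chi(C)|^2 = (1/8)[1*|1|^2 + 1*|1|^2 + 2*|1|^2 + 2*|-1|^2 + 2*|-1|^2]
  = (1/8)[(1) + (1) + (2) + (2) + (2)] = 8/8 = 1.
A character is irreducible iff <chi, chi> = 1, so this representation is irreducible.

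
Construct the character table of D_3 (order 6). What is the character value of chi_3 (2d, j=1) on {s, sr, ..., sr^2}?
Conjugacy classes: {e} of size 1, {r^1, r^2} of size 2, {s, sr, ..., sr^2} of size 3.
Character table:
  irrep \ class              {e} (size 1)  {r^1, r^2} (size 2)  {s, sr, ..., sr^2} (size 3)
  chi_1 (triv)               1             1                    1                          
  chi_2 (sign: r->1, s->-1)  1             1                    -1                         
  chi_3 (2d, j=1)            2             -1                   0                          

Spot check: chi_3 (2d, j=1) on {s, sr, ..., sr^2} = 0.

Details: D_3 has order 2*3 = 6 with 3 conjugacy classes, hence 3 irreducibles. Sum of squared dims 1 + 1 + 4 = 6 = |G|. Linear characters come from the abelianisation; the 2-dimensional irreps have character r^k -> 2*cos(2*pi*j*k/3), reflections -> 0.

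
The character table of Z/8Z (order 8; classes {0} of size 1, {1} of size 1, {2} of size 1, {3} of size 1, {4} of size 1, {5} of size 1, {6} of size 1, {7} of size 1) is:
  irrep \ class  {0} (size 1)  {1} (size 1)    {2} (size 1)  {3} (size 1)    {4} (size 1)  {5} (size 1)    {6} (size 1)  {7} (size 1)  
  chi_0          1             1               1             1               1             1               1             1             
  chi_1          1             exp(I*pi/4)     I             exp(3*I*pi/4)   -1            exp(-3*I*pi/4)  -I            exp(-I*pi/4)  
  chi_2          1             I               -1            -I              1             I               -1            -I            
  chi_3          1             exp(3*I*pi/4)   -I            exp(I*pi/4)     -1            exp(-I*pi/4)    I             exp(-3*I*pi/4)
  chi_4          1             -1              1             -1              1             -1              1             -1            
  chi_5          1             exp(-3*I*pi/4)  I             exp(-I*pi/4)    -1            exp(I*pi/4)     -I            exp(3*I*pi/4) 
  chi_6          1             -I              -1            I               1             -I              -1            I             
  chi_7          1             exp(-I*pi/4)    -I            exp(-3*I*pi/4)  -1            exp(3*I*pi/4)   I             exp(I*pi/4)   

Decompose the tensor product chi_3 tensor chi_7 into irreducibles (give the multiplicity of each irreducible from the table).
chi_3 tensor chi_7 = chi_2 (all other irreducibles have multiplicity 0).

Details: The character of a tensor product is the pointwise product (chi_3 * chi_7)(C) = chi_3(C) * chi_7(C):
  {0}: (1)*(1), {1}: (exp(3*I*pi/4))*(exp(-I*pi/4)), {2}: (-I)*(-I), {3}: (exp(I*pi/4))*(exp(-3*I*pi/4)), {4}: (-1)*(-1), {5}: (exp(-I*pi/4))*(exp(3*I*pi/4)), {6}: (I)*(I), {7}: (exp(-3*I*pi/4))*(exp(I*pi/4))
so (chi_3 * chi_7) takes values
  {0} -> 1, {1} -> I, {2} -> -1, {3} -> -I, {4} -> 1, {5} -> I, {6} -> -1, {7} -> -I.
Now take the inner product of this character with each irreducible chi from the table, <chi_3*chi_7, chi> = (1/8) sum_C |C| (chi_3*chi_7)(C) conj(chi(C)):
  <chi_3*chi_7, chi_0> = (1/8)[1*(1)*conj(1) + 1*(I)*conj(1) + 1*(-1)*conj(1) + 1*(-I)*conj(1) + 1*(1)*conj(1) + 1*(I)*conj(1) + 1*(-1)*conj(1) + 1*(-I)*conj(1)]
      = (1/8)[(1) + (I) + (-1) + (-I) + (1) + (I) + (-1) + (-I)] = 0/8 = 0
  <chi_3*chi_7, chi_1> = (1/8)[1*(1)*conj(1) + 1*(I)*conj(exp(I*pi/4)) + 1*(-1)*conj(I) + 1*(-I)*conj(exp(3*I*pi/4)) + 1*(1)*conj(-1) + 1*(I)*conj(exp(-3*I*pi/4)) + 1*(-1)*conj(-I) + 1*(-I)*conj(exp(-I*pi/4))]
      = (1/8)[(1) + (exp(I*pi/4)) + (I) + (-exp(-I*pi/4)) + (-1) + (exp(-3*I*pi/4)) + (-I) + (-exp(3*I*pi/4))] = 0/8 = 0
  <chi_3*chi_7, chi_2> = (1/8)[1*(1)*conj(1) + 1*(I)*conj(I) + 1*(-1)*conj(-1) + 1*(-I)*conj(-I) + 1*(1)*conj(1) + 1*(I)*conj(I) + 1*(-1)*conj(-1) + 1*(-I)*conj(-I)]
      = (1/8)[(1) + (1) + (1) + (1) + (1) + (1) + (1) + (1)] = 8/8 = 1
  <chi_3*chi_7, chi_3> = (1/8)[1*(1)*conj(1) + 1*(I)*conj(exp(3*I*pi/4)) + 1*(-1)*conj(-I) + 1*(-I)*conj(exp(I*pi/4)) + 1*(1)*conj(-1) + 1*(I)*conj(exp(-I*pi/4)) + 1*(-1)*conj(I) + 1*(-I)*conj(exp(-3*I*pi/4))]
      = (1/8)[(1) + (exp(-I*pi/4)) + (-I) + (-exp(I*pi/4)) + (-1) + (exp(3*I*pi/4)) + (I) + (-exp(-3*I*pi/4))] = 0/8 = 0
  <chi_3*chi_7, chi_4> = (1/8)[1*(1)*conj(1) + 1*(I)*conj(-1) + 1*(-1)*conj(1) + 1*(-I)*conj(-1) + 1*(1)*conj(1) + 1*(I)*conj(-1) + 1*(-1)*conj(1) + 1*(-I)*conj(-1)]
      = (1/8)[(1) + (-I) + (-1) + (I) + (1) + (-I) + (-1) + (I)] = 0/8 = 0
  <chi_3*chi_7, chi_5> = (1/8)[1*(1)*conj(1) + 1*(I)*conj(exp(-3*I*pi/4)) + 1*(-1)*conj(I) + 1*(-I)*conj(exp(-I*pi/4)) + 1*(1)*conj(-1) + 1*(I)*conj(exp(I*pi/4)) + 1*(-1)*conj(-I) + 1*(-I)*conj(exp(3*I*pi/4))]
      = (1/8)[(1) + (exp(-3*I*pi/4)) + (I) + (-exp(3*I*pi/4)) + (-1) + (exp(I*pi/4)) + (-I) + (-exp(-I*pi/4))] = 0/8 = 0
  <chi_3*chi_7, chi_6> = (1/8)[1*(1)*conj(1) + 1*(I)*conj(-I) + 1*(-1)*conj(-1) + 1*(-I)*conj(I) + 1*(1)*conj(1) + 1*(I)*conj(-I) + 1*(-1)*conj(-1) + 1*(-I)*conj(I)]
      = (1/8)[(1) + (-1) + (1) + (-1) + (1) + (-1) + (1) + (-1)] = 0/8 = 0
  <chi_3*chi_7, chi_7> = (1/8)[1*(1)*conj(1) + 1*(I)*conj(exp(-I*pi/4)) + 1*(-1)*conj(-I) + 1*(-I)*conj(exp(-3*I*pi/4)) + 1*(1)*conj(-1) + 1*(I)*conj(exp(3*I*pi/4)) + 1*(-1)*conj(I) + 1*(-I)*conj(exp(I*pi/4))]
      = (1/8)[(1) + (exp(3*I*pi/4)) + (-I) + (-exp(-3*I*pi/4)) + (-1) + (exp(-I*pi/4)) + (I) + (-exp(I*pi/4))] = 0/8 = 0
(Exp terms are combined using exp(i*s)*conj(exp(i*t)) = exp(i*(s-t)), and sums of them are collapsed using the identity that for every m > 1 the m distinct m-th roots of unity sum to 0, e.g. 1 + exp(2*I*pi/3) + exp(-2*I*pi/3) = 0.)
Hence the multiplicities are chi_2: 1. Dimension check: dim(chi_3)*dim(chi_7) = 1*1 = 1 and sum (mult * dim) = 1*1 = 1.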